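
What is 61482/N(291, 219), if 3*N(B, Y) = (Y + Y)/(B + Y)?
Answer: 15677910/73 ≈ 2.1477e+5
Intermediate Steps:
N(B, Y) = 2*Y/(3*(B + Y)) (N(B, Y) = ((Y + Y)/(B + Y))/3 = ((2*Y)/(B + Y))/3 = (2*Y/(B + Y))/3 = 2*Y/(3*(B + Y)))
61482/N(291, 219) = 61482/(((⅔)*219/(291 + 219))) = 61482/(((⅔)*219/510)) = 61482/(((⅔)*219*(1/510))) = 61482/(73/255) = 61482*(255/73) = 15677910/73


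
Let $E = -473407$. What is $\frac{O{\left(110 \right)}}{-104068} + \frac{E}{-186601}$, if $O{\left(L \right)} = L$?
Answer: $\frac{24622996783}{9709596434} \approx 2.5359$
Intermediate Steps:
$\frac{O{\left(110 \right)}}{-104068} + \frac{E}{-186601} = \frac{110}{-104068} - \frac{473407}{-186601} = 110 \left(- \frac{1}{104068}\right) - - \frac{473407}{186601} = - \frac{55}{52034} + \frac{473407}{186601} = \frac{24622996783}{9709596434}$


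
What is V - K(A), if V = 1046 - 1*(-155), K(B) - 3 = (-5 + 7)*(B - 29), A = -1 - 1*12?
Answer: 1282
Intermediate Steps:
A = -13 (A = -1 - 12 = -13)
K(B) = -55 + 2*B (K(B) = 3 + (-5 + 7)*(B - 29) = 3 + 2*(-29 + B) = 3 + (-58 + 2*B) = -55 + 2*B)
V = 1201 (V = 1046 + 155 = 1201)
V - K(A) = 1201 - (-55 + 2*(-13)) = 1201 - (-55 - 26) = 1201 - 1*(-81) = 1201 + 81 = 1282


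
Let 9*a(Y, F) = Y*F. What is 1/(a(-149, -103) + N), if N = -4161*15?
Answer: -9/546388 ≈ -1.6472e-5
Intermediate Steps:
N = -62415
a(Y, F) = F*Y/9 (a(Y, F) = (Y*F)/9 = (F*Y)/9 = F*Y/9)
1/(a(-149, -103) + N) = 1/((⅑)*(-103)*(-149) - 62415) = 1/(15347/9 - 62415) = 1/(-546388/9) = -9/546388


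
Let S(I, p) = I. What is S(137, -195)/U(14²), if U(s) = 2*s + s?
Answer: 137/588 ≈ 0.23299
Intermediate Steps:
U(s) = 3*s
S(137, -195)/U(14²) = 137/((3*14²)) = 137/((3*196)) = 137/588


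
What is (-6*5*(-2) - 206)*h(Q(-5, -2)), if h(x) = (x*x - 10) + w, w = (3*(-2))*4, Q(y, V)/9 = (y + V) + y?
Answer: -1697980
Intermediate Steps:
Q(y, V) = 9*V + 18*y (Q(y, V) = 9*((y + V) + y) = 9*((V + y) + y) = 9*(V + 2*y) = 9*V + 18*y)
w = -24 (w = -6*4 = -24)
h(x) = -34 + x² (h(x) = (x*x - 10) - 24 = (x² - 10) - 24 = (-10 + x²) - 24 = -34 + x²)
(-6*5*(-2) - 206)*h(Q(-5, -2)) = (-6*5*(-2) - 206)*(-34 + (9*(-2) + 18*(-5))²) = (-30*(-2) - 206)*(-34 + (-18 - 90)²) = (60 - 206)*(-34 + (-108)²) = -146*(-34 + 11664) = -146*11630 = -1697980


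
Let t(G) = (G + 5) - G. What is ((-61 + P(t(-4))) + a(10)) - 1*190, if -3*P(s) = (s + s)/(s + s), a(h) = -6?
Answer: -772/3 ≈ -257.33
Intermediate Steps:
t(G) = 5 (t(G) = (5 + G) - G = 5)
P(s) = -⅓ (P(s) = -(s + s)/(3*(s + s)) = -2*s/(3*(2*s)) = -2*s*1/(2*s)/3 = -⅓*1 = -⅓)
((-61 + P(t(-4))) + a(10)) - 1*190 = ((-61 - ⅓) - 6) - 1*190 = (-184/3 - 6) - 190 = -202/3 - 190 = -772/3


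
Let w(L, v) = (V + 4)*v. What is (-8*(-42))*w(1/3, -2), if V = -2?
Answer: -1344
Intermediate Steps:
w(L, v) = 2*v (w(L, v) = (-2 + 4)*v = 2*v)
(-8*(-42))*w(1/3, -2) = (-8*(-42))*(2*(-2)) = 336*(-4) = -1344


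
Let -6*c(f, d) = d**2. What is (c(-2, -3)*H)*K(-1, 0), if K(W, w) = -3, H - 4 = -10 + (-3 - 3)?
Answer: -54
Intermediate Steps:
H = -12 (H = 4 + (-10 + (-3 - 3)) = 4 + (-10 - 6) = 4 - 16 = -12)
c(f, d) = -d**2/6
(c(-2, -3)*H)*K(-1, 0) = (-1/6*(-3)**2*(-12))*(-3) = (-1/6*9*(-12))*(-3) = -3/2*(-12)*(-3) = 18*(-3) = -54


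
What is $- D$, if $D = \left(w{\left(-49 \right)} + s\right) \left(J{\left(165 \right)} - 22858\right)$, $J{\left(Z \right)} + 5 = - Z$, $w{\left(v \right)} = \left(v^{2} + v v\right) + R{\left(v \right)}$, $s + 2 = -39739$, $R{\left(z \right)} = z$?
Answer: $-805703664$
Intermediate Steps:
$s = -39741$ ($s = -2 - 39739 = -39741$)
$w{\left(v \right)} = v + 2 v^{2}$ ($w{\left(v \right)} = \left(v^{2} + v v\right) + v = \left(v^{2} + v^{2}\right) + v = 2 v^{2} + v = v + 2 v^{2}$)
$J{\left(Z \right)} = -5 - Z$
$D = 805703664$ ($D = \left(- 49 \left(1 + 2 \left(-49\right)\right) - 39741\right) \left(\left(-5 - 165\right) - 22858\right) = \left(- 49 \left(1 - 98\right) - 39741\right) \left(\left(-5 - 165\right) - 22858\right) = \left(\left(-49\right) \left(-97\right) - 39741\right) \left(-170 - 22858\right) = \left(4753 - 39741\right) \left(-23028\right) = \left(-34988\right) \left(-23028\right) = 805703664$)
$- D = \left(-1\right) 805703664 = -805703664$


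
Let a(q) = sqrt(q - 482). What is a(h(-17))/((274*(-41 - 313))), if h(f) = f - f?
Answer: -I*sqrt(482)/96996 ≈ -0.00022634*I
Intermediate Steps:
h(f) = 0
a(q) = sqrt(-482 + q)
a(h(-17))/((274*(-41 - 313))) = sqrt(-482 + 0)/((274*(-41 - 313))) = sqrt(-482)/((274*(-354))) = (I*sqrt(482))/(-96996) = (I*sqrt(482))*(-1/96996) = -I*sqrt(482)/96996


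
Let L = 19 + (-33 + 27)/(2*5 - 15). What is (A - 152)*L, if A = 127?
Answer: -505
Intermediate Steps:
L = 101/5 (L = 19 - 6/(10 - 15) = 19 - 6/(-5) = 19 - 6*(-⅕) = 19 + 6/5 = 101/5 ≈ 20.200)
(A - 152)*L = (127 - 152)*(101/5) = -25*101/5 = -505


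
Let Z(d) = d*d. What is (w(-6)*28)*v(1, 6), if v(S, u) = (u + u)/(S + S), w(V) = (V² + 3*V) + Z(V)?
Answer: 9072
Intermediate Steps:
Z(d) = d²
w(V) = 2*V² + 3*V (w(V) = (V² + 3*V) + V² = 2*V² + 3*V)
v(S, u) = u/S (v(S, u) = (2*u)/((2*S)) = (2*u)*(1/(2*S)) = u/S)
(w(-6)*28)*v(1, 6) = (-6*(3 + 2*(-6))*28)*(6/1) = (-6*(3 - 12)*28)*(6*1) = (-6*(-9)*28)*6 = (54*28)*6 = 1512*6 = 9072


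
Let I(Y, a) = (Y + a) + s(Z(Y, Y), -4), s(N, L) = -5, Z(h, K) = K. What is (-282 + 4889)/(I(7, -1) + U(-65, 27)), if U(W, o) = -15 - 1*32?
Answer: -4607/46 ≈ -100.15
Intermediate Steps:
U(W, o) = -47 (U(W, o) = -15 - 32 = -47)
I(Y, a) = -5 + Y + a (I(Y, a) = (Y + a) - 5 = -5 + Y + a)
(-282 + 4889)/(I(7, -1) + U(-65, 27)) = (-282 + 4889)/((-5 + 7 - 1) - 47) = 4607/(1 - 47) = 4607/(-46) = 4607*(-1/46) = -4607/46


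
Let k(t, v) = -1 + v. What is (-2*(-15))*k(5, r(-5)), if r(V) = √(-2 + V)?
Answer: -30 + 30*I*√7 ≈ -30.0 + 79.373*I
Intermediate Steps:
(-2*(-15))*k(5, r(-5)) = (-2*(-15))*(-1 + √(-2 - 5)) = 30*(-1 + √(-7)) = 30*(-1 + I*√7) = -30 + 30*I*√7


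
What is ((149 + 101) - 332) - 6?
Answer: -88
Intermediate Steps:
((149 + 101) - 332) - 6 = (250 - 332) - 6 = -82 - 6 = -88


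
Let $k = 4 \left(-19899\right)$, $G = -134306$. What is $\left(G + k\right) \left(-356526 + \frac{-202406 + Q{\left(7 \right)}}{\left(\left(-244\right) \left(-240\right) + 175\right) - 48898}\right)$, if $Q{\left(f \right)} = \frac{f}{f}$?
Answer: $\frac{750228894568634}{9837} \approx 7.6266 \cdot 10^{10}$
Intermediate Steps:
$Q{\left(f \right)} = 1$
$k = -79596$
$\left(G + k\right) \left(-356526 + \frac{-202406 + Q{\left(7 \right)}}{\left(\left(-244\right) \left(-240\right) + 175\right) - 48898}\right) = \left(-134306 - 79596\right) \left(-356526 + \frac{-202406 + 1}{\left(\left(-244\right) \left(-240\right) + 175\right) - 48898}\right) = - 213902 \left(-356526 - \frac{202405}{\left(58560 + 175\right) - 48898}\right) = - 213902 \left(-356526 - \frac{202405}{58735 - 48898}\right) = - 213902 \left(-356526 - \frac{202405}{9837}\right) = \left(-213902\right) \left(- \frac{3507348667}{9837}\right) = \frac{750228894568634}{9837}$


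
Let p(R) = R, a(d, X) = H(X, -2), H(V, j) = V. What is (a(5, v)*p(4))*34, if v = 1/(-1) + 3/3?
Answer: 0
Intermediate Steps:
v = 0 (v = 1*(-1) + 3*(⅓) = -1 + 1 = 0)
a(d, X) = X
(a(5, v)*p(4))*34 = (0*4)*34 = 0*34 = 0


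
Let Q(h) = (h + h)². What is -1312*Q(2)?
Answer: -20992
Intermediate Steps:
Q(h) = 4*h² (Q(h) = (2*h)² = 4*h²)
-1312*Q(2) = -5248*2² = -5248*4 = -1312*16 = -20992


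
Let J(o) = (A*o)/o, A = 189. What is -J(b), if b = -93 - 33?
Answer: -189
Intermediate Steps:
b = -126
J(o) = 189 (J(o) = (189*o)/o = 189)
-J(b) = -1*189 = -189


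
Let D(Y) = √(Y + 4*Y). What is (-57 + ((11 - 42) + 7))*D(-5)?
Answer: -405*I ≈ -405.0*I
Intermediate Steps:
D(Y) = √5*√Y (D(Y) = √(5*Y) = √5*√Y)
(-57 + ((11 - 42) + 7))*D(-5) = (-57 + ((11 - 42) + 7))*(√5*√(-5)) = (-57 + (-31 + 7))*(√5*(I*√5)) = (-57 - 24)*(5*I) = -405*I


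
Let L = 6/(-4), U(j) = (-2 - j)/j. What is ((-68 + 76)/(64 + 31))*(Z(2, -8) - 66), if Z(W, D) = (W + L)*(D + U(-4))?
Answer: -562/95 ≈ -5.9158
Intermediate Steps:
U(j) = (-2 - j)/j
L = -3/2 (L = 6*(-¼) = -3/2 ≈ -1.5000)
Z(W, D) = (-3/2 + W)*(-½ + D) (Z(W, D) = (W - 3/2)*(D + (-2 - 1*(-4))/(-4)) = (-3/2 + W)*(D - (-2 + 4)/4) = (-3/2 + W)*(D - ¼*2) = (-3/2 + W)*(D - ½) = (-3/2 + W)*(-½ + D))
((-68 + 76)/(64 + 31))*(Z(2, -8) - 66) = ((-68 + 76)/(64 + 31))*((¾ - 3/2*(-8) - ½*2 - 8*2) - 66) = (8/95)*((¾ + 12 - 1 - 16) - 66) = (8*(1/95))*(-17/4 - 66) = (8/95)*(-281/4) = -562/95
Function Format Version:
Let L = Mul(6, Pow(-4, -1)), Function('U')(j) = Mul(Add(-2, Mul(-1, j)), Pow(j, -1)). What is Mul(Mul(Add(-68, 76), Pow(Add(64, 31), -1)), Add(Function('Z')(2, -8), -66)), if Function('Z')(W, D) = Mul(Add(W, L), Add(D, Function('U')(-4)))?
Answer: Rational(-562, 95) ≈ -5.9158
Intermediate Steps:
Function('U')(j) = Mul(Pow(j, -1), Add(-2, Mul(-1, j)))
L = Rational(-3, 2) (L = Mul(6, Rational(-1, 4)) = Rational(-3, 2) ≈ -1.5000)
Function('Z')(W, D) = Mul(Add(Rational(-3, 2), W), Add(Rational(-1, 2), D)) (Function('Z')(W, D) = Mul(Add(W, Rational(-3, 2)), Add(D, Mul(Pow(-4, -1), Add(-2, Mul(-1, -4))))) = Mul(Add(Rational(-3, 2), W), Add(D, Mul(Rational(-1, 4), Add(-2, 4)))) = Mul(Add(Rational(-3, 2), W), Add(D, Mul(Rational(-1, 4), 2))) = Mul(Add(Rational(-3, 2), W), Add(D, Rational(-1, 2))) = Mul(Add(Rational(-3, 2), W), Add(Rational(-1, 2), D)))
Mul(Mul(Add(-68, 76), Pow(Add(64, 31), -1)), Add(Function('Z')(2, -8), -66)) = Mul(Mul(Add(-68, 76), Pow(Add(64, 31), -1)), Add(Add(Rational(3, 4), Mul(Rational(-3, 2), -8), Mul(Rational(-1, 2), 2), Mul(-8, 2)), -66)) = Mul(Mul(8, Pow(95, -1)), Add(Add(Rational(3, 4), 12, -1, -16), -66)) = Mul(Mul(8, Rational(1, 95)), Add(Rational(-17, 4), -66)) = Mul(Rational(8, 95), Rational(-281, 4)) = Rational(-562, 95)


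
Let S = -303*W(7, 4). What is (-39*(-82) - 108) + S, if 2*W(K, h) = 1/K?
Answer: 42957/14 ≈ 3068.4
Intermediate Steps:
W(K, h) = 1/(2*K)
S = -303/14 (S = -303/(2*7) = -303*1/14 = -303/14 ≈ -21.643)
(-39*(-82) - 108) + S = (-39*(-82) - 108) - 303/14 = (3198 - 108) - 303/14 = 3090 - 303/14 = 42957/14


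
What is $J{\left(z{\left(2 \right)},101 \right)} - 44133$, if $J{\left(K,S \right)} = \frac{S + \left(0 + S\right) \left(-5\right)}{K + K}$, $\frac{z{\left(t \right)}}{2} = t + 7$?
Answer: $- \frac{397298}{9} \approx -44144.0$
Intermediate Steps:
$z{\left(t \right)} = 14 + 2 t$ ($z{\left(t \right)} = 2 \left(t + 7\right) = 2 \left(7 + t\right) = 14 + 2 t$)
$J{\left(K,S \right)} = - \frac{2 S}{K}$ ($J{\left(K,S \right)} = \frac{S + S \left(-5\right)}{2 K} = \left(S - 5 S\right) \frac{1}{2 K} = - 4 S \frac{1}{2 K} = - \frac{2 S}{K}$)
$J{\left(z{\left(2 \right)},101 \right)} - 44133 = \left(-2\right) 101 \frac{1}{14 + 2 \cdot 2} - 44133 = \left(-2\right) 101 \frac{1}{14 + 4} - 44133 = \left(-2\right) 101 \cdot \frac{1}{18} - 44133 = - \frac{101}{9} - 44133 = - \frac{397298}{9}$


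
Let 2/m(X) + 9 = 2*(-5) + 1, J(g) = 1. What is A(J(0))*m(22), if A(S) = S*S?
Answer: -1/9 ≈ -0.11111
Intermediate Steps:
m(X) = -1/9 (m(X) = 2/(-9 + (2*(-5) + 1)) = 2/(-9 + (-10 + 1)) = 2/(-9 - 9) = 2/(-18) = 2*(-1/18) = -1/9)
A(S) = S**2
A(J(0))*m(22) = 1**2*(-1/9) = 1*(-1/9) = -1/9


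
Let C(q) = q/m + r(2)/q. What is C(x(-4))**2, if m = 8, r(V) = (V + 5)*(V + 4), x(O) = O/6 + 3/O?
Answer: 2369060929/2663424 ≈ 889.48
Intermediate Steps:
x(O) = 3/O + O/6 (x(O) = O*(1/6) + 3/O = O/6 + 3/O = 3/O + O/6)
r(V) = (4 + V)*(5 + V) (r(V) = (5 + V)*(4 + V) = (4 + V)*(5 + V))
C(q) = 42/q + q/8 (C(q) = q/8 + (20 + 2**2 + 9*2)/q = q*(1/8) + (20 + 4 + 18)/q = q/8 + 42/q = 42/q + q/8)
C(x(-4))**2 = (42/(3/(-4) + (1/6)*(-4)) + (3/(-4) + (1/6)*(-4))/8)**2 = (42/(3*(-1/4) - 2/3) + (3*(-1/4) - 2/3)/8)**2 = (42/(-3/4 - 2/3) + (-3/4 - 2/3)/8)**2 = (42/(-17/12) + (1/8)*(-17/12))**2 = (42*(-12/17) - 17/96)**2 = (-504/17 - 17/96)**2 = (-48673/1632)**2 = 2369060929/2663424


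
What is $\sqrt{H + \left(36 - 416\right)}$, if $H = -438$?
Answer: $i \sqrt{818} \approx 28.601 i$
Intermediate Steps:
$\sqrt{H + \left(36 - 416\right)} = \sqrt{-438 + \left(36 - 416\right)} = \sqrt{-438 - 380} = \sqrt{-818} = i \sqrt{818}$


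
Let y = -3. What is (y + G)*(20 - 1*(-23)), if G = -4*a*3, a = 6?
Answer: -3225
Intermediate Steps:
G = -72 (G = -4*6*3 = -24*3 = -72)
(y + G)*(20 - 1*(-23)) = (-3 - 72)*(20 - 1*(-23)) = -75*(20 + 23) = -75*43 = -3225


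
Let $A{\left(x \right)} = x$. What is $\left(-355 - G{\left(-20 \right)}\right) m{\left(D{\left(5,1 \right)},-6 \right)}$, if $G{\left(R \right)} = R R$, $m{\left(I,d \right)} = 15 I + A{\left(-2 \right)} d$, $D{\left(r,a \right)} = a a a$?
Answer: $-20385$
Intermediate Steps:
$D{\left(r,a \right)} = a^{3}$ ($D{\left(r,a \right)} = a a^{2} = a^{3}$)
$m{\left(I,d \right)} = - 2 d + 15 I$ ($m{\left(I,d \right)} = 15 I - 2 d = - 2 d + 15 I$)
$G{\left(R \right)} = R^{2}$
$\left(-355 - G{\left(-20 \right)}\right) m{\left(D{\left(5,1 \right)},-6 \right)} = \left(-355 - \left(-20\right)^{2}\right) \left(\left(-2\right) \left(-6\right) + 15 \cdot 1^{3}\right) = \left(-355 - 400\right) \left(12 + 15 \cdot 1\right) = \left(-355 - 400\right) \left(12 + 15\right) = \left(-755\right) 27 = -20385$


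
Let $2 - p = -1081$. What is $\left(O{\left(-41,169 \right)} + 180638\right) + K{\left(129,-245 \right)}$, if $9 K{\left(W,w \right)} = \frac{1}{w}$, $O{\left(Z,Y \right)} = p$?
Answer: $\frac{400694804}{2205} \approx 1.8172 \cdot 10^{5}$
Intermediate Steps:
$p = 1083$ ($p = 2 - -1081 = 2 + 1081 = 1083$)
$O{\left(Z,Y \right)} = 1083$
$K{\left(W,w \right)} = \frac{1}{9 w}$
$\left(O{\left(-41,169 \right)} + 180638\right) + K{\left(129,-245 \right)} = \left(1083 + 180638\right) + \frac{1}{9 \left(-245\right)} = 181721 + \frac{1}{9} \left(- \frac{1}{245}\right) = 181721 - \frac{1}{2205} = \frac{400694804}{2205}$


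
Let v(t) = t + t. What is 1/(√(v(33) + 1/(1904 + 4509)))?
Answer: 11*√22432727/423259 ≈ 0.12309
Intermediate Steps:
v(t) = 2*t
1/(√(v(33) + 1/(1904 + 4509))) = 1/(√(2*33 + 1/(1904 + 4509))) = 1/(√(66 + 1/6413)) = 1/(√(423259/6413)) = 1/(√22432727/583) = 11*√22432727/423259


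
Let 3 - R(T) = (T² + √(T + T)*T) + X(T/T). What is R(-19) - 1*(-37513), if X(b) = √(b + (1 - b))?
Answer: 37154 + 19*I*√38 ≈ 37154.0 + 117.12*I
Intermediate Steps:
X(b) = 1 (X(b) = √1 = 1)
R(T) = 2 - T² - √2*T^(3/2) (R(T) = 3 - ((T² + √(T + T)*T) + 1) = 3 - ((T² + √(2*T)*T) + 1) = 3 - ((T² + (√2*√T)*T) + 1) = 3 - ((T² + √2*T^(3/2)) + 1) = 3 - (1 + T² + √2*T^(3/2)) = 3 + (-1 - T² - √2*T^(3/2)) = 2 - T² - √2*T^(3/2))
R(-19) - 1*(-37513) = (2 - 1*(-19)² - √2*(-19)^(3/2)) - 1*(-37513) = (2 - 1*361 - √2*(-19*I*√19)) + 37513 = (2 - 361 + 19*I*√38) + 37513 = (-359 + 19*I*√38) + 37513 = 37154 + 19*I*√38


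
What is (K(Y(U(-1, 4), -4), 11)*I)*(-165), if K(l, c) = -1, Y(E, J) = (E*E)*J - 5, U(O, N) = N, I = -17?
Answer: -2805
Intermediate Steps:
Y(E, J) = -5 + J*E² (Y(E, J) = E²*J - 5 = J*E² - 5 = -5 + J*E²)
(K(Y(U(-1, 4), -4), 11)*I)*(-165) = -1*(-17)*(-165) = 17*(-165) = -2805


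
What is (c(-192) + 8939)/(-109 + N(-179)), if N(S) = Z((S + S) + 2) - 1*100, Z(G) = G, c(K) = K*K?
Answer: -45803/565 ≈ -81.067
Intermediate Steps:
c(K) = K²
N(S) = -98 + 2*S (N(S) = ((S + S) + 2) - 1*100 = (2*S + 2) - 100 = (2 + 2*S) - 100 = -98 + 2*S)
(c(-192) + 8939)/(-109 + N(-179)) = ((-192)² + 8939)/(-109 + (-98 + 2*(-179))) = (36864 + 8939)/(-109 + (-98 - 358)) = 45803/(-109 - 456) = 45803/(-565) = 45803*(-1/565) = -45803/565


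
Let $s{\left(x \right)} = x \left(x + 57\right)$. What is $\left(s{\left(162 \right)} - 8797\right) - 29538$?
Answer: $-2857$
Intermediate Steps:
$s{\left(x \right)} = x \left(57 + x\right)$
$\left(s{\left(162 \right)} - 8797\right) - 29538 = \left(162 \left(57 + 162\right) - 8797\right) - 29538 = \left(162 \cdot 219 - 8797\right) - 29538 = \left(35478 - 8797\right) - 29538 = 26681 - 29538 = -2857$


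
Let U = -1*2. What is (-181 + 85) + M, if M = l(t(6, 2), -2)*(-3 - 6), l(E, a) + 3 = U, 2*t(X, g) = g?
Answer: -51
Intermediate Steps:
t(X, g) = g/2
U = -2
l(E, a) = -5 (l(E, a) = -3 - 2 = -5)
M = 45 (M = -5*(-3 - 6) = -5*(-9) = 45)
(-181 + 85) + M = (-181 + 85) + 45 = -96 + 45 = -51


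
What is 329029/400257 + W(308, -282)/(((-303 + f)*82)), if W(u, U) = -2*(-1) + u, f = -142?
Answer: 1188218854/1460537793 ≈ 0.81355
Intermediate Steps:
W(u, U) = 2 + u
329029/400257 + W(308, -282)/(((-303 + f)*82)) = 329029/400257 + (2 + 308)/(((-303 - 142)*82)) = 329029*(1/400257) + 310/((-445*82)) = 329029/400257 + 310/(-36490) = 329029/400257 + 310*(-1/36490) = 329029/400257 - 31/3649 = 1188218854/1460537793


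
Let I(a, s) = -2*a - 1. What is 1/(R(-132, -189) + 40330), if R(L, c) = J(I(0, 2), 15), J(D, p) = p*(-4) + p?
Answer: 1/40285 ≈ 2.4823e-5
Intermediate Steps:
I(a, s) = -1 - 2*a
J(D, p) = -3*p (J(D, p) = -4*p + p = -3*p)
R(L, c) = -45 (R(L, c) = -3*15 = -45)
1/(R(-132, -189) + 40330) = 1/(-45 + 40330) = 1/40285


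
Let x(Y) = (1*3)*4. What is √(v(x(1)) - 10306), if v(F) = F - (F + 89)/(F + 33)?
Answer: I*√2316655/15 ≈ 101.47*I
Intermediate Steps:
x(Y) = 12 (x(Y) = 3*4 = 12)
v(F) = F - (89 + F)/(33 + F)
√(v(x(1)) - 10306) = √((-89 + 12² + 32*12)/(33 + 12) - 10306) = √((-89 + 144 + 384)/45 - 10306) = √((1/45)*439 - 10306) = √(439/45 - 10306) = √(-463331/45) = I*√2316655/15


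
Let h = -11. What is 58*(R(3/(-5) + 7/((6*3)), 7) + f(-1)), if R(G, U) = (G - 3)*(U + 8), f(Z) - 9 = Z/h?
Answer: -74791/33 ≈ -2266.4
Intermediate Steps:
f(Z) = 9 - Z/11 (f(Z) = 9 + Z/(-11) = 9 + Z*(-1/11) = 9 - Z/11)
R(G, U) = (-3 + G)*(8 + U)
58*(R(3/(-5) + 7/((6*3)), 7) + f(-1)) = 58*((-24 - 3*7 + 8*(3/(-5) + 7/((6*3))) + (3/(-5) + 7/((6*3)))*7) + (9 - 1/11*(-1))) = 58*((-24 - 21 + 8*(3*(-⅕) + 7/18) + (3*(-⅕) + 7/18)*7) + (9 + 1/11)) = 58*((-24 - 21 + 8*(-⅗ + 7*(1/18)) + (-⅗ + 7*(1/18))*7) + 100/11) = 58*((-24 - 21 + 8*(-⅗ + 7/18) + (-⅗ + 7/18)*7) + 100/11) = 58*((-24 - 21 + 8*(-19/90) - 19/90*7) + 100/11) = 58*((-24 - 21 - 76/45 - 133/90) + 100/11) = 58*(-289/6 + 100/11) = 58*(-2579/66) = -74791/33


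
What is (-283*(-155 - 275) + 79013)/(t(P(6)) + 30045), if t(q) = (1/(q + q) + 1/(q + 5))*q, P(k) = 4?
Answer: 3612654/540827 ≈ 6.6799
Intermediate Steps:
t(q) = q*(1/(5 + q) + 1/(2*q)) (t(q) = (1/(2*q) + 1/(5 + q))*q = (1/(5 + q) + 1/(2*q))*q = q*(1/(5 + q) + 1/(2*q)))
(-283*(-155 - 275) + 79013)/(t(P(6)) + 30045) = (-283*(-155 - 275) + 79013)/((5 + 3*4)/(2*(5 + 4)) + 30045) = (-283*(-430) + 79013)/((1/2)*(5 + 12)/9 + 30045) = (121690 + 79013)/((1/2)*(1/9)*17 + 30045) = 200703/(17/18 + 30045) = 200703/(540827/18) = 200703*(18/540827) = 3612654/540827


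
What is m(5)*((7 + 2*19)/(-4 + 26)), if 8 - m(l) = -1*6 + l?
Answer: 405/22 ≈ 18.409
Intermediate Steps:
m(l) = 14 - l (m(l) = 8 - (-1*6 + l) = 8 - (-6 + l) = 8 + (6 - l) = 14 - l)
m(5)*((7 + 2*19)/(-4 + 26)) = (14 - 1*5)*((7 + 2*19)/(-4 + 26)) = (14 - 5)*((7 + 38)/22) = 9*(45*(1/22)) = 9*(45/22) = 405/22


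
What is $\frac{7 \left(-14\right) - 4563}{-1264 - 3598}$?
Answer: $\frac{4661}{4862} \approx 0.95866$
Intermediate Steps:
$\frac{7 \left(-14\right) - 4563}{-1264 - 3598} = \frac{-98 - 4563}{-4862} = \left(-4661\right) \left(- \frac{1}{4862}\right) = \frac{4661}{4862}$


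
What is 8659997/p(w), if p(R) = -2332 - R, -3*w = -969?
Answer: -8659997/2655 ≈ -3261.8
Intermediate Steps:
w = 323 (w = -⅓*(-969) = 323)
8659997/p(w) = 8659997/(-2332 - 1*323) = 8659997/(-2332 - 323) = 8659997/(-2655) = 8659997*(-1/2655) = -8659997/2655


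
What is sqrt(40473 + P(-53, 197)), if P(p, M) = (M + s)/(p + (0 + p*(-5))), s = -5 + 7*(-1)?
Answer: sqrt(454764433)/106 ≈ 201.18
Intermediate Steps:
s = -12 (s = -5 - 7 = -12)
P(p, M) = -(-12 + M)/(4*p) (P(p, M) = (M - 12)/(p + (0 + p*(-5))) = (-12 + M)/(p + (0 - 5*p)) = (-12 + M)/(p - 5*p) = (-12 + M)/((-4*p)) = (-12 + M)*(-1/(4*p)) = -(-12 + M)/(4*p))
sqrt(40473 + P(-53, 197)) = sqrt(40473 + (1/4)*(12 - 1*197)/(-53)) = sqrt(40473 + (1/4)*(-1/53)*(12 - 197)) = sqrt(40473 + (1/4)*(-1/53)*(-185)) = sqrt(40473 + 185/212) = sqrt(8580461/212) = sqrt(454764433)/106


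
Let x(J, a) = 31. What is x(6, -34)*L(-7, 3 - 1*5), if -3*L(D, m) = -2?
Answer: 62/3 ≈ 20.667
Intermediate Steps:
L(D, m) = ⅔ (L(D, m) = -⅓*(-2) = ⅔)
x(6, -34)*L(-7, 3 - 1*5) = 31*(⅔) = 62/3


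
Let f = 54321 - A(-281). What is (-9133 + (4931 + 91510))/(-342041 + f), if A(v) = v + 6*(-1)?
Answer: -87308/287433 ≈ -0.30375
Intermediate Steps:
A(v) = -6 + v (A(v) = v - 6 = -6 + v)
f = 54608 (f = 54321 - (-6 - 281) = 54321 - 1*(-287) = 54321 + 287 = 54608)
(-9133 + (4931 + 91510))/(-342041 + f) = (-9133 + (4931 + 91510))/(-342041 + 54608) = (-9133 + 96441)/(-287433) = 87308*(-1/287433) = -87308/287433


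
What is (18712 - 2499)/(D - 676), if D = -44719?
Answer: -16213/45395 ≈ -0.35715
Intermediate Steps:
(18712 - 2499)/(D - 676) = (18712 - 2499)/(-44719 - 676) = 16213/(-45395) = 16213*(-1/45395) = -16213/45395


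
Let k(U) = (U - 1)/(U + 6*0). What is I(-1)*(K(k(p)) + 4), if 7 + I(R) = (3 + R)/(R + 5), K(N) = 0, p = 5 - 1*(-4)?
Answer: -26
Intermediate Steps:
p = 9 (p = 5 + 4 = 9)
k(U) = (-1 + U)/U (k(U) = (-1 + U)/(U + 0) = (-1 + U)/U)
I(R) = -7 + (3 + R)/(5 + R) (I(R) = -7 + (3 + R)/(R + 5) = -7 + (3 + R)/(5 + R))
I(-1)*(K(k(p)) + 4) = (2*(-16 - 3*(-1))/(5 - 1))*(0 + 4) = (2*(-16 + 3)/4)*4 = (2*(¼)*(-13))*4 = -13/2*4 = -26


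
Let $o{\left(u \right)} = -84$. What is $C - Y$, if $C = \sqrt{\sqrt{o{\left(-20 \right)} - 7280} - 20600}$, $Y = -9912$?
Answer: $9912 + \sqrt{-20600 + 2 i \sqrt{1841}} \approx 9912.3 + 143.53 i$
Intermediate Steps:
$C = \sqrt{-20600 + 2 i \sqrt{1841}}$ ($C = \sqrt{\sqrt{-84 - 7280} - 20600} = \sqrt{\sqrt{-7364} - 20600} = \sqrt{2 i \sqrt{1841} - 20600} = \sqrt{-20600 + 2 i \sqrt{1841}} \approx 0.299 + 143.53 i$)
$C - Y = \sqrt{-20600 + 2 i \sqrt{1841}} - -9912 = \sqrt{-20600 + 2 i \sqrt{1841}} + 9912 = 9912 + \sqrt{-20600 + 2 i \sqrt{1841}}$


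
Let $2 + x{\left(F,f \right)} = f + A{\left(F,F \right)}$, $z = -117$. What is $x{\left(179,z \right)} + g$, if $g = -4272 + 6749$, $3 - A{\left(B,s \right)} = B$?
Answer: $2182$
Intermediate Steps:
$A{\left(B,s \right)} = 3 - B$
$x{\left(F,f \right)} = 1 + f - F$ ($x{\left(F,f \right)} = -2 - \left(-3 + F - f\right) = -2 + \left(3 + f - F\right) = 1 + f - F$)
$g = 2477$
$x{\left(179,z \right)} + g = \left(1 - 117 - 179\right) + 2477 = -295 + 2477 = 2182$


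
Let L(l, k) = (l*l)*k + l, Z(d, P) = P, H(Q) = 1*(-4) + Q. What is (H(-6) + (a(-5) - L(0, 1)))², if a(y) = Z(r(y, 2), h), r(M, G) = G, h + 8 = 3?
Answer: 225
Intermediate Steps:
H(Q) = -4 + Q
h = -5 (h = -8 + 3 = -5)
L(l, k) = l + k*l² (L(l, k) = l²*k + l = k*l² + l = l + k*l²)
a(y) = -5
(H(-6) + (a(-5) - L(0, 1)))² = ((-4 - 6) + (-5 - 0*(1 + 1*0)))² = (-10 + (-5 - 0*(1 + 0)))² = (-10 + (-5 - 0))² = (-10 + (-5 - 1*0))² = (-10 + (-5 + 0))² = (-10 - 5)² = (-15)² = 225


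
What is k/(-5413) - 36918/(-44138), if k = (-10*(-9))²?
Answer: -78840333/119459497 ≈ -0.65998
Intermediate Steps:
k = 8100 (k = 90² = 8100)
k/(-5413) - 36918/(-44138) = 8100/(-5413) - 36918/(-44138) = 8100*(-1/5413) - 36918*(-1/44138) = -8100/5413 + 18459/22069 = -78840333/119459497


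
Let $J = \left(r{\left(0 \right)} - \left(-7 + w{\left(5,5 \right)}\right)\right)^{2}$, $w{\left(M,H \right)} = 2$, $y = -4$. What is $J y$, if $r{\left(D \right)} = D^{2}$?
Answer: $-100$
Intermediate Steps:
$J = 25$ ($J = \left(0^{2} + \left(7 - 2\right)\right)^{2} = \left(0 + \left(7 - 2\right)\right)^{2} = \left(0 + 5\right)^{2} = 5^{2} = 25$)
$J y = 25 \left(-4\right) = -100$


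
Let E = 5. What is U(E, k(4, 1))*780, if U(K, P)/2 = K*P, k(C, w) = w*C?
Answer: 31200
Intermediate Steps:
k(C, w) = C*w
U(K, P) = 2*K*P (U(K, P) = 2*(K*P) = 2*K*P)
U(E, k(4, 1))*780 = (2*5*(4*1))*780 = (2*5*4)*780 = 40*780 = 31200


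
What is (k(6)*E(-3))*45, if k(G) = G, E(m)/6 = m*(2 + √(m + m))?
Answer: -9720 - 4860*I*√6 ≈ -9720.0 - 11905.0*I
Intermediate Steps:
E(m) = 6*m*(2 + √2*√m) (E(m) = 6*(m*(2 + √(m + m))) = 6*(m*(2 + √(2*m))) = 6*(m*(2 + √2*√m)) = 6*m*(2 + √2*√m))
(k(6)*E(-3))*45 = (6*(12*(-3) + 6*√2*(-3)^(3/2)))*45 = (6*(-36 + 6*√2*(-3*I*√3)))*45 = (6*(-36 - 18*I*√6))*45 = (-216 - 108*I*√6)*45 = -9720 - 4860*I*√6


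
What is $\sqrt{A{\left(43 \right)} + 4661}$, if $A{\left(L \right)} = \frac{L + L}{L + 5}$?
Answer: $\frac{\sqrt{671442}}{12} \approx 68.285$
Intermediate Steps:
$A{\left(L \right)} = \frac{2 L}{5 + L}$
$\sqrt{A{\left(43 \right)} + 4661} = \sqrt{2 \cdot 43 \frac{1}{5 + 43} + 4661} = \sqrt{2 \cdot 43 \cdot \frac{1}{48} + 4661} = \sqrt{\frac{43}{24} + 4661} = \sqrt{\frac{111907}{24}} = \frac{\sqrt{671442}}{12}$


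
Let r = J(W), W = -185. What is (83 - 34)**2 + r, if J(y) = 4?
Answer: 2405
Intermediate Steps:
r = 4
(83 - 34)**2 + r = (83 - 34)**2 + 4 = 49**2 + 4 = 2401 + 4 = 2405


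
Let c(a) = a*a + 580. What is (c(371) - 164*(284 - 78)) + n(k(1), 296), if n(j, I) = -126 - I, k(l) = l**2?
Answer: 104015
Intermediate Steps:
c(a) = 580 + a**2 (c(a) = a**2 + 580 = 580 + a**2)
(c(371) - 164*(284 - 78)) + n(k(1), 296) = ((580 + 371**2) - 164*(284 - 78)) + (-126 - 1*296) = ((580 + 137641) - 164*206) + (-126 - 296) = (138221 - 33784) - 422 = 104437 - 422 = 104015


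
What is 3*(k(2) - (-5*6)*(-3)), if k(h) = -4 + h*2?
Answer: -270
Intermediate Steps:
k(h) = -4 + 2*h
3*(k(2) - (-5*6)*(-3)) = 3*((-4 + 2*2) - (-5*6)*(-3)) = 3*((-4 + 4) - (-30)*(-3)) = 3*(0 - 1*90) = 3*(0 - 90) = 3*(-90) = -270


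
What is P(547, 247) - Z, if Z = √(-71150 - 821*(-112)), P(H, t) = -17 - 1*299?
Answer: -316 - √20802 ≈ -460.23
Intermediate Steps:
P(H, t) = -316 (P(H, t) = -17 - 299 = -316)
Z = √20802 (Z = √(-71150 + 91952) = √20802 ≈ 144.23)
P(547, 247) - Z = -316 - √20802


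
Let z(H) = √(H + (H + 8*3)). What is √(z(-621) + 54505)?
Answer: √(54505 + I*√1218) ≈ 233.46 + 0.0747*I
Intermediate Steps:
z(H) = √(24 + 2*H) (z(H) = √(H + (H + 24)) = √(H + (24 + H)) = √(24 + 2*H))
√(z(-621) + 54505) = √(√(24 + 2*(-621)) + 54505) = √(√(24 - 1242) + 54505) = √(√(-1218) + 54505) = √(I*√1218 + 54505) = √(54505 + I*√1218)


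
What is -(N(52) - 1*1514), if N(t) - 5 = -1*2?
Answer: 1511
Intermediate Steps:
N(t) = 3 (N(t) = 5 - 1*2 = 5 - 2 = 3)
-(N(52) - 1*1514) = -(3 - 1*1514) = -(3 - 1514) = -1*(-1511) = 1511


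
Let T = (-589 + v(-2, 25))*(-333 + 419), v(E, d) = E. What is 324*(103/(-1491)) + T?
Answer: -25271646/497 ≈ -50848.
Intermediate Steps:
T = -50826 (T = (-589 - 2)*(-333 + 419) = -591*86 = -50826)
324*(103/(-1491)) + T = 324*(103/(-1491)) - 50826 = 324*(103*(-1/1491)) - 50826 = 324*(-103/1491) - 50826 = -11124/497 - 50826 = -25271646/497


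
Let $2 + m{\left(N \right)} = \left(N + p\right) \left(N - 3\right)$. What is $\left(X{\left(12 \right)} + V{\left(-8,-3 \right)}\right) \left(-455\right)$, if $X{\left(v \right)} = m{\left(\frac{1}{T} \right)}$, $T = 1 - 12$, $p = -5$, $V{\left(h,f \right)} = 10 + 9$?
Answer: $- \frac{1802255}{121} \approx -14895.0$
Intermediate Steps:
$V{\left(h,f \right)} = 19$
$T = -11$ ($T = 1 - 12 = -11$)
$m{\left(N \right)} = -2 + \left(-5 + N\right) \left(-3 + N\right)$ ($m{\left(N \right)} = -2 + \left(N - 5\right) \left(N - 3\right) = -2 + \left(-5 + N\right) \left(-3 + N\right)$)
$X{\left(v \right)} = \frac{1662}{121}$ ($X{\left(v \right)} = 13 + \left(\frac{1}{-11}\right)^{2} - \frac{8}{-11} = 13 + \left(- \frac{1}{11}\right)^{2} - - \frac{8}{11} = 13 + \frac{1}{121} + \frac{8}{11} = \frac{1662}{121}$)
$\left(X{\left(12 \right)} + V{\left(-8,-3 \right)}\right) \left(-455\right) = \left(\frac{1662}{121} + 19\right) \left(-455\right) = \frac{3961}{121} \left(-455\right) = - \frac{1802255}{121}$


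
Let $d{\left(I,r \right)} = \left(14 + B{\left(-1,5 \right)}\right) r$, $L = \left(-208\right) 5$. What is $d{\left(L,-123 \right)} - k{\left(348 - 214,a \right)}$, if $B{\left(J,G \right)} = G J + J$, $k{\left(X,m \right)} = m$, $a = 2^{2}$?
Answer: $-988$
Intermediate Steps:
$a = 4$
$L = -1040$
$B{\left(J,G \right)} = J + G J$
$d{\left(I,r \right)} = 8 r$ ($d{\left(I,r \right)} = \left(14 - \left(1 + 5\right)\right) r = \left(14 - 6\right) r = 8 r$)
$d{\left(L,-123 \right)} - k{\left(348 - 214,a \right)} = 8 \left(-123\right) - 4 = -984 - 4 = -988$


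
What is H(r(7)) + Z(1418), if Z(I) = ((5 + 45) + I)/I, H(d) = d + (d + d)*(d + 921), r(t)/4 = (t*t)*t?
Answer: 4461995810/709 ≈ 6.2934e+6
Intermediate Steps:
r(t) = 4*t³ (r(t) = 4*((t*t)*t) = 4*(t²*t) = 4*t³)
H(d) = d + 2*d*(921 + d) (H(d) = d + (2*d)*(921 + d) = d + 2*d*(921 + d))
Z(I) = (50 + I)/I
H(r(7)) + Z(1418) = (4*7³)*(1843 + 2*(4*7³)) + (50 + 1418)/1418 = (4*343)*(1843 + 2*(4*343)) + (1/1418)*1468 = 1372*(1843 + 2*1372) + 734/709 = 1372*(1843 + 2744) + 734/709 = 1372*4587 + 734/709 = 6293364 + 734/709 = 4461995810/709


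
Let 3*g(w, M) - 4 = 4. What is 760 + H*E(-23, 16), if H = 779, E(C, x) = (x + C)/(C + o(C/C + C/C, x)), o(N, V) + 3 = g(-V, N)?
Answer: 9937/10 ≈ 993.70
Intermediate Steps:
g(w, M) = 8/3 (g(w, M) = 4/3 + (1/3)*4 = 4/3 + 4/3 = 8/3)
o(N, V) = -1/3 (o(N, V) = -3 + 8/3 = -1/3)
E(C, x) = (C + x)/(-1/3 + C) (E(C, x) = (x + C)/(C - 1/3) = (C + x)/(-1/3 + C))
760 + H*E(-23, 16) = 760 + 779*(3*(-23 + 16)/(-1 + 3*(-23))) = 760 + 779*(3*(-7)/(-1 - 69)) = 760 + 779*(3*(-7)/(-70)) = 760 + 779*(3*(-1/70)*(-7)) = 760 + 779*(3/10) = 760 + 2337/10 = 9937/10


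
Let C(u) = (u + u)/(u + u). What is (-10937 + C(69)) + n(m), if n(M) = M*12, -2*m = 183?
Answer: -12034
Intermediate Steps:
m = -183/2 (m = -½*183 = -183/2 ≈ -91.500)
C(u) = 1 (C(u) = (2*u)/((2*u)) = (2*u)*(1/(2*u)) = 1)
n(M) = 12*M
(-10937 + C(69)) + n(m) = (-10937 + 1) + 12*(-183/2) = -10936 - 1098 = -12034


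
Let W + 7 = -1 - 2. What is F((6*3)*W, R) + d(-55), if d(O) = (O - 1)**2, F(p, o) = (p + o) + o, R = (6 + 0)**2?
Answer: 3028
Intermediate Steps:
W = -10 (W = -7 + (-1 - 2) = -7 - 3 = -10)
R = 36 (R = 6**2 = 36)
F(p, o) = p + 2*o (F(p, o) = (o + p) + o = p + 2*o)
d(O) = (-1 + O)**2
F((6*3)*W, R) + d(-55) = ((6*3)*(-10) + 2*36) + (-1 - 55)**2 = (18*(-10) + 72) + (-56)**2 = (-180 + 72) + 3136 = -108 + 3136 = 3028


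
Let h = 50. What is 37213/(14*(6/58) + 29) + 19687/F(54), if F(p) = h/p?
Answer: 496337192/22075 ≈ 22484.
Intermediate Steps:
F(p) = 50/p
37213/(14*(6/58) + 29) + 19687/F(54) = 37213/(14*(6/58) + 29) + 19687/((50/54)) = 37213/(14*(6*(1/58)) + 29) + 19687/((50*(1/54))) = 37213/(14*(3/29) + 29) + 19687/(25/27) = 37213/(42/29 + 29) + 19687*(27/25) = 37213/(883/29) + 531549/25 = 37213*(29/883) + 531549/25 = 1079177/883 + 531549/25 = 496337192/22075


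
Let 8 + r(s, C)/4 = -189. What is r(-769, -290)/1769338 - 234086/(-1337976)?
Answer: 103280732495/591832944972 ≈ 0.17451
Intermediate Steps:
r(s, C) = -788 (r(s, C) = -32 + 4*(-189) = -32 - 756 = -788)
r(-769, -290)/1769338 - 234086/(-1337976) = -788/1769338 - 234086/(-1337976) = -788*1/1769338 - 234086*(-1/1337976) = -394/884669 + 117043/668988 = 103280732495/591832944972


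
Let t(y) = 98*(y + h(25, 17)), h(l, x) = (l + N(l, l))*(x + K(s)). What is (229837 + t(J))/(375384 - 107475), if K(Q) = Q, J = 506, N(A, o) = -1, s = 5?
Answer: 331169/267909 ≈ 1.2361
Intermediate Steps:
h(l, x) = (-1 + l)*(5 + x) (h(l, x) = (l - 1)*(x + 5) = (-1 + l)*(5 + x))
t(y) = 51744 + 98*y (t(y) = 98*(y + (-5 - 1*17 + 5*25 + 25*17)) = 98*(y + (-5 - 17 + 125 + 425)) = 98*(y + 528) = 98*(528 + y) = 51744 + 98*y)
(229837 + t(J))/(375384 - 107475) = (229837 + (51744 + 98*506))/(375384 - 107475) = (229837 + (51744 + 49588))/267909 = (229837 + 101332)*(1/267909) = 331169*(1/267909) = 331169/267909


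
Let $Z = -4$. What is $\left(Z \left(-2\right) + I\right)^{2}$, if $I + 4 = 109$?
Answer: $12769$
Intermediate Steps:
$I = 105$ ($I = -4 + 109 = 105$)
$\left(Z \left(-2\right) + I\right)^{2} = \left(\left(-4\right) \left(-2\right) + 105\right)^{2} = \left(8 + 105\right)^{2} = 113^{2} = 12769$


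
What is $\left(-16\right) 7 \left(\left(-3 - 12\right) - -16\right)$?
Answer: $-112$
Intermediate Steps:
$\left(-16\right) 7 \left(\left(-3 - 12\right) - -16\right) = - 112 \left(\left(-3 - 12\right) + 16\right) = - 112 \left(-15 + 16\right) = \left(-112\right) 1 = -112$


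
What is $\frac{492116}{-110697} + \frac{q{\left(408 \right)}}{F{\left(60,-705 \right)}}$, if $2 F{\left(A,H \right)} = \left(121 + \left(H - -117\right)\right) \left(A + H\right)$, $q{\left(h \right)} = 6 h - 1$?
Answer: $- \frac{16410107758}{3704844095} \approx -4.4294$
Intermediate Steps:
$q{\left(h \right)} = -1 + 6 h$
$F{\left(A,H \right)} = \frac{\left(238 + H\right) \left(A + H\right)}{2}$ ($F{\left(A,H \right)} = \frac{\left(121 + \left(H - -117\right)\right) \left(A + H\right)}{2} = \frac{\left(121 + \left(H + 117\right)\right) \left(A + H\right)}{2} = \frac{\left(121 + \left(117 + H\right)\right) \left(A + H\right)}{2} = \frac{\left(238 + H\right) \left(A + H\right)}{2}$)
$\frac{492116}{-110697} + \frac{q{\left(408 \right)}}{F{\left(60,-705 \right)}} = \frac{492116}{-110697} + \frac{-1 + 6 \cdot 408}{\frac{\left(-705\right)^{2}}{2} + 119 \cdot 60 + 119 \left(-705\right) + \frac{1}{2} \cdot 60 \left(-705\right)} = 492116 \left(- \frac{1}{110697}\right) + \frac{-1 + 2448}{\frac{1}{2} \cdot 497025 + 7140 - 83895 - 21150} = - \frac{492116}{110697} + \frac{2447}{\frac{497025}{2} + 7140 - 83895 - 21150} = - \frac{492116}{110697} + \frac{2447}{\frac{301215}{2}} = - \frac{492116}{110697} + 2447 \cdot \frac{2}{301215} = - \frac{492116}{110697} + \frac{4894}{301215} = - \frac{16410107758}{3704844095}$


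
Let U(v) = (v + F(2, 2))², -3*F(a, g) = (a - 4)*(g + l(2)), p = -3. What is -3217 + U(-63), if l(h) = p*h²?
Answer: 14728/9 ≈ 1636.4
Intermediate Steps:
l(h) = -3*h²
F(a, g) = -(-12 + g)*(-4 + a)/3 (F(a, g) = -(a - 4)*(g - 3*2²)/3 = -(-4 + a)*(g - 3*4)/3 = -(-4 + a)*(g - 12)/3 = -(-4 + a)*(-12 + g)/3 = -(-12 + g)*(-4 + a)/3)
U(v) = (-20/3 + v)² (U(v) = (v + (-16 + 4*2 + (4/3)*2 - ⅓*2*2))² = (v + (-16 + 8 + 8/3 - 4/3))² = (v - 20/3)² = (-20/3 + v)²)
-3217 + U(-63) = -3217 + (-20 + 3*(-63))²/9 = -3217 + (-20 - 189)²/9 = -3217 + (⅑)*(-209)² = -3217 + (⅑)*43681 = -3217 + 43681/9 = 14728/9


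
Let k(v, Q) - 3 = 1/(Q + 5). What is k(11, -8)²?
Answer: 64/9 ≈ 7.1111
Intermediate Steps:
k(v, Q) = 3 + 1/(5 + Q) (k(v, Q) = 3 + 1/(Q + 5) = 3 + 1/(5 + Q))
k(11, -8)² = ((16 + 3*(-8))/(5 - 8))² = ((16 - 24)/(-3))² = (-⅓*(-8))² = (8/3)² = 64/9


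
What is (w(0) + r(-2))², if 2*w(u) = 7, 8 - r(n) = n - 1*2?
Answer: 961/4 ≈ 240.25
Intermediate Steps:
r(n) = 10 - n (r(n) = 8 - (n - 1*2) = 8 - (n - 2) = 8 - (-2 + n) = 8 + (2 - n) = 10 - n)
w(u) = 7/2 (w(u) = (½)*7 = 7/2)
(w(0) + r(-2))² = (7/2 + (10 - 1*(-2)))² = (7/2 + (10 + 2))² = (7/2 + 12)² = (31/2)² = 961/4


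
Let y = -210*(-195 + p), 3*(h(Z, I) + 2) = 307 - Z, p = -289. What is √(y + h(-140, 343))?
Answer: √101787 ≈ 319.04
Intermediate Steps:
h(Z, I) = 301/3 - Z/3 (h(Z, I) = -2 + (307 - Z)/3 = -2 + (307/3 - Z/3) = 301/3 - Z/3)
y = 101640 (y = -210*(-195 - 289) = -210*(-484) = 101640)
√(y + h(-140, 343)) = √(101640 + (301/3 - ⅓*(-140))) = √(101640 + (301/3 + 140/3)) = √(101640 + 147) = √101787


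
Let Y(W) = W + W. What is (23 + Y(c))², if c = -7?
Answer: 81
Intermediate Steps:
Y(W) = 2*W
(23 + Y(c))² = (23 + 2*(-7))² = (23 - 14)² = 9² = 81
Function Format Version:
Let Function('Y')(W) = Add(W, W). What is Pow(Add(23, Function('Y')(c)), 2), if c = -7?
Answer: 81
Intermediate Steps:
Function('Y')(W) = Mul(2, W)
Pow(Add(23, Function('Y')(c)), 2) = Pow(Add(23, Mul(2, -7)), 2) = Pow(Add(23, -14), 2) = Pow(9, 2) = 81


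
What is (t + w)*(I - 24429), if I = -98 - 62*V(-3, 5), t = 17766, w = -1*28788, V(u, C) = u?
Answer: 268286502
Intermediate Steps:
w = -28788
I = 88 (I = -98 - 62*(-3) = -98 + 186 = 88)
(t + w)*(I - 24429) = (17766 - 28788)*(88 - 24429) = -11022*(-24341) = 268286502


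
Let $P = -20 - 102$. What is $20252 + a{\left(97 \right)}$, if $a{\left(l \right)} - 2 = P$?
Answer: $20132$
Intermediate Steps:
$P = -122$ ($P = -20 - 102 = -122$)
$a{\left(l \right)} = -120$ ($a{\left(l \right)} = 2 - 122 = -120$)
$20252 + a{\left(97 \right)} = 20252 - 120 = 20132$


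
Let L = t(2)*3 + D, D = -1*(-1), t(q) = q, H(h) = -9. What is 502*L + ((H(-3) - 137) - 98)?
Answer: 3270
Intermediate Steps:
D = 1
L = 7 (L = 2*3 + 1 = 6 + 1 = 7)
502*L + ((H(-3) - 137) - 98) = 502*7 + ((-9 - 137) - 98) = 3514 + (-146 - 98) = 3514 - 244 = 3270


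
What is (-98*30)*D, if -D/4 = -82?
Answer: -964320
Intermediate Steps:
D = 328 (D = -4*(-82) = 328)
(-98*30)*D = -98*30*328 = -2940*328 = -964320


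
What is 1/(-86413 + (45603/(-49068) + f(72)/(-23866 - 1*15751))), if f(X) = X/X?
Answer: -215991884/18664707416883 ≈ -1.1572e-5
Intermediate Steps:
f(X) = 1
1/(-86413 + (45603/(-49068) + f(72)/(-23866 - 1*15751))) = 1/(-86413 + (45603/(-49068) + 1/(-23866 - 1*15751))) = 1/(-86413 + (45603*(-1/49068) + 1/(-23866 - 15751))) = 1/(-86413 + (-5067/5452 + 1/(-39617))) = 1/(-86413 + (-5067/5452 + 1*(-1/39617))) = 1/(-86413 + (-5067/5452 - 1/39617)) = 1/(-86413 - 200744791/215991884) = 1/(-18664707416883/215991884) = -215991884/18664707416883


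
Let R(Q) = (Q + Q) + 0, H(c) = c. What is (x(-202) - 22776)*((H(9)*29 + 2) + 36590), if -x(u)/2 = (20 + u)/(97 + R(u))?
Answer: -257698140388/307 ≈ -8.3941e+8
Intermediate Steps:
R(Q) = 2*Q (R(Q) = 2*Q + 0 = 2*Q)
x(u) = -2*(20 + u)/(97 + 2*u)
(x(-202) - 22776)*((H(9)*29 + 2) + 36590) = (2*(-20 - 1*(-202))/(97 + 2*(-202)) - 22776)*((9*29 + 2) + 36590) = (2*(-20 + 202)/(97 - 404) - 22776)*((261 + 2) + 36590) = (2*182/(-307) - 22776)*(263 + 36590) = (2*(-1/307)*182 - 22776)*36853 = (-364/307 - 22776)*36853 = -6992596/307*36853 = -257698140388/307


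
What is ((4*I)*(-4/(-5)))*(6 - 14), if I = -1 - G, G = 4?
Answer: 128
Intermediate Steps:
I = -5 (I = -1 - 1*4 = -1 - 4 = -5)
((4*I)*(-4/(-5)))*(6 - 14) = ((4*(-5))*(-4/(-5)))*(6 - 14) = -(-80)*(-1)/5*(-8) = -20*4/5*(-8) = -16*(-8) = 128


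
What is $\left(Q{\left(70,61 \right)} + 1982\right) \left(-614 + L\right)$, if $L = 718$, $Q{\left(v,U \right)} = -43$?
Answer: $201656$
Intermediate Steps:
$\left(Q{\left(70,61 \right)} + 1982\right) \left(-614 + L\right) = \left(-43 + 1982\right) \left(-614 + 718\right) = 1939 \cdot 104 = 201656$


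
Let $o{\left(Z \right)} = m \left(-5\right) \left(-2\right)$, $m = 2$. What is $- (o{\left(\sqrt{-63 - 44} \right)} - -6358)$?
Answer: $-6378$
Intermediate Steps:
$o{\left(Z \right)} = 20$ ($o{\left(Z \right)} = 2 \left(-5\right) \left(-2\right) = \left(-10\right) \left(-2\right) = 20$)
$- (o{\left(\sqrt{-63 - 44} \right)} - -6358) = - (20 - -6358) = - (20 + 6358) = \left(-1\right) 6378 = -6378$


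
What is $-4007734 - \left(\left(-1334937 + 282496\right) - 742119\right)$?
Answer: $-2213174$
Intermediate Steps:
$-4007734 - \left(\left(-1334937 + 282496\right) - 742119\right) = -4007734 - \left(-1052441 - 742119\right) = -4007734 - -1794560 = -4007734 + 1794560 = -2213174$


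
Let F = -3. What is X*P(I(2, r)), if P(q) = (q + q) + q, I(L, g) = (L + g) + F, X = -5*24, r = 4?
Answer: -1080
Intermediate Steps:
X = -120
I(L, g) = -3 + L + g (I(L, g) = (L + g) - 3 = -3 + L + g)
P(q) = 3*q (P(q) = 2*q + q = 3*q)
X*P(I(2, r)) = -360*(-3 + 2 + 4) = -360*3 = -120*9 = -1080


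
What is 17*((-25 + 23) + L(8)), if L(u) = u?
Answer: 102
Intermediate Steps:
17*((-25 + 23) + L(8)) = 17*((-25 + 23) + 8) = 17*(-2 + 8) = 17*6 = 102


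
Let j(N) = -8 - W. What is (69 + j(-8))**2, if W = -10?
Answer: 5041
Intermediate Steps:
j(N) = 2 (j(N) = -8 - 1*(-10) = -8 + 10 = 2)
(69 + j(-8))**2 = (69 + 2)**2 = 71**2 = 5041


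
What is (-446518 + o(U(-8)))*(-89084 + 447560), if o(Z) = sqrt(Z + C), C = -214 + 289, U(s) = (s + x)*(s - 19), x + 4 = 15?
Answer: -160065986568 + 358476*I*sqrt(6) ≈ -1.6007e+11 + 8.7808e+5*I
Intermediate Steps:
x = 11 (x = -4 + 15 = 11)
U(s) = (-19 + s)*(11 + s) (U(s) = (s + 11)*(s - 19) = (11 + s)*(-19 + s) = (-19 + s)*(11 + s))
C = 75
o(Z) = sqrt(75 + Z) (o(Z) = sqrt(Z + 75) = sqrt(75 + Z))
(-446518 + o(U(-8)))*(-89084 + 447560) = (-446518 + sqrt(75 + (-209 + (-8)**2 - 8*(-8))))*(-89084 + 447560) = (-446518 + sqrt(75 + (-209 + 64 + 64)))*358476 = (-446518 + sqrt(75 - 81))*358476 = (-446518 + sqrt(-6))*358476 = (-446518 + I*sqrt(6))*358476 = -160065986568 + 358476*I*sqrt(6)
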